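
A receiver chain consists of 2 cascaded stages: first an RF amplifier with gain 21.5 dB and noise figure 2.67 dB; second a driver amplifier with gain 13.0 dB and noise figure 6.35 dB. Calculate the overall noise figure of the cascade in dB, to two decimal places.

Convert to linear (a loss of L dB is a gain of −L dB): F_i = 10^(NF_i/10), G_i = 10^(G_i,dB/10)
  Stage 1: F_1 = 10^(2.67/10) = 1.849, G_1 = 10^(21.5/10) = 141.3
  Stage 2: F_2 = 10^(6.35/10) = 4.315, G_2 = 10^(13.0/10) = 19.95
Friis cascade:
  F = 1.849 + (4.315 − 1)/141.3 = 1.873
NF = 10 log₁₀(1.873) = 2.72 dB

2.72 dB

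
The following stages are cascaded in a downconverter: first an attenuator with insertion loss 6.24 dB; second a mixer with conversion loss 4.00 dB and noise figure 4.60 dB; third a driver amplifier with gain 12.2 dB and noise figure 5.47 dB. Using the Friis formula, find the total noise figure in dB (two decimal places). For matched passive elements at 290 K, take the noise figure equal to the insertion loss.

Convert to linear (a loss of L dB is a gain of −L dB): F_i = 10^(NF_i/10), G_i = 10^(G_i,dB/10)
  Stage 1: F_1 = 10^(6.24/10) = 4.207, G_1 = 10^(−6.24/10) = 0.2377
  Stage 2: F_2 = 10^(4.60/10) = 2.884, G_2 = 10^(−4.00/10) = 0.3981
  Stage 3: F_3 = 10^(5.47/10) = 3.524, G_3 = 10^(12.2/10) = 16.60
Friis cascade:
  F = 4.207 + (2.884 − 1)/0.2377 + (3.524 − 1)/0.09462 = 38.80
NF = 10 log₁₀(38.80) = 15.89 dB

15.89 dB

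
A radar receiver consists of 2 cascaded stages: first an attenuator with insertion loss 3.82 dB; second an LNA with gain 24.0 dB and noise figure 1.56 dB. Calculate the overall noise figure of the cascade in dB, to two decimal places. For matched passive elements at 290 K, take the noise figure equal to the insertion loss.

5.38 dB

Convert to linear (a loss of L dB is a gain of −L dB): F_i = 10^(NF_i/10), G_i = 10^(G_i,dB/10)
  Stage 1: F_1 = 10^(3.82/10) = 2.410, G_1 = 10^(−3.82/10) = 0.4150
  Stage 2: F_2 = 10^(1.56/10) = 1.432, G_2 = 10^(24.0/10) = 251.2
Friis cascade:
  F = 2.410 + (1.432 − 1)/0.4150 = 3.451
NF = 10 log₁₀(3.451) = 5.38 dB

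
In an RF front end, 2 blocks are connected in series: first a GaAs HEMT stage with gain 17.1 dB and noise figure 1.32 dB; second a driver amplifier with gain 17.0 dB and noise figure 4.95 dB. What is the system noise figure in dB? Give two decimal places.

Convert to linear (a loss of L dB is a gain of −L dB): F_i = 10^(NF_i/10), G_i = 10^(G_i,dB/10)
  Stage 1: F_1 = 10^(1.32/10) = 1.355, G_1 = 10^(17.1/10) = 51.29
  Stage 2: F_2 = 10^(4.95/10) = 3.126, G_2 = 10^(17.0/10) = 50.12
Friis cascade:
  F = 1.355 + (3.126 − 1)/51.29 = 1.397
NF = 10 log₁₀(1.397) = 1.45 dB

1.45 dB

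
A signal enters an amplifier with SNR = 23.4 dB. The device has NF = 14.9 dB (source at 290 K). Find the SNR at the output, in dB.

8.5 dB

By definition F = SNR_in/SNR_out, so in dB: SNR_out = SNR_in − NF
SNR_out = 23.4 − 14.9 = 8.5 dB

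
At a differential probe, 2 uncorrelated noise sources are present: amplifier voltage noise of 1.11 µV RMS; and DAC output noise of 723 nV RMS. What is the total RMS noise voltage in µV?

1.32 µV

Uncorrelated sources add in power (mean-square): V_tot = √(ΣV_i²)
V_tot = √[(1.11×10⁻⁶)² + (7.23×10⁻⁷)²] = 1.32×10⁻⁶ V = 1.32 µV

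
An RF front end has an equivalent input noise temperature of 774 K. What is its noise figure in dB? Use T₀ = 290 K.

5.65 dB

F = 1 + T_e/T₀ = 1 + 774/290 = 3.66897
NF = 10 log₁₀(3.66897) = 5.65 dB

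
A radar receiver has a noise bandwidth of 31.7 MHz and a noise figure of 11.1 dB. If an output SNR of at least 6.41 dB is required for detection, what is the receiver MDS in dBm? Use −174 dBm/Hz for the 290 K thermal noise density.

−81.5 dBm

Sensitivity = −174 + 10 log₁₀(B) + NF + SNR_min
= −174 + 75.01 + 11.1 + 6.41
= −81.48 dBm → −81.5 dBm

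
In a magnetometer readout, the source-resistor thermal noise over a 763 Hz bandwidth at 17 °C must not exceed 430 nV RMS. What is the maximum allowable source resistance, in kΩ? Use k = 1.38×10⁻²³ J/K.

15.1 kΩ

T = 17 °C + 273.15 = 290.15 K
Johnson–Nyquist: V_n = √(4kTRB) ⇒ R = V_n² / (4kTB)
4kTB = 4 × 1.38×10⁻²³ × 290.15 × 7.63×10² = 1.22×10⁻¹⁷
R = (4.30×10⁻⁷)² / 1.22×10⁻¹⁷ = 1.51×10⁴ Ω = 15.1 kΩ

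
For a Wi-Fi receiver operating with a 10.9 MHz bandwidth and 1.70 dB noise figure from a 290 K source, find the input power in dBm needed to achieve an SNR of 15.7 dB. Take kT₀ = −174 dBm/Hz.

Sensitivity = −174 + 10 log₁₀(B) + NF + SNR_min
= −174 + 70.37 + 1.70 + 15.7
= −86.23 dBm → −86.2 dBm

−86.2 dBm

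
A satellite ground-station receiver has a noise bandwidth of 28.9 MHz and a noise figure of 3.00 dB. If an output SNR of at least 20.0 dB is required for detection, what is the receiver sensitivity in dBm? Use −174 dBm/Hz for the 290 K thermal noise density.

−76.4 dBm

Sensitivity = −174 + 10 log₁₀(B) + NF + SNR_min
= −174 + 74.61 + 3.00 + 20.0
= −76.39 dBm → −76.4 dBm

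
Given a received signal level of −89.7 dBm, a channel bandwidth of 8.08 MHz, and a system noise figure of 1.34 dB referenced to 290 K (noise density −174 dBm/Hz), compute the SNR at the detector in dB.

Noise floor: N = −174 + 10 log₁₀(B) + NF
10 log₁₀(8.08×10⁶) = 69.07 dB
N = −174 + 69.07 + 1.34 = −103.59 dBm
SNR = P_sig − N = −89.7 − (−103.59) = 13.89 dB → 13.9 dB

13.9 dB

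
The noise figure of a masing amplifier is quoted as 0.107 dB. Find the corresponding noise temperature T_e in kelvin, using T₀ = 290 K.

7.23 K

F = 10^(0.107/10) = 1.02494
T_e = (F − 1)·T₀ = (1.02494 − 1) × 290 = 7.23 K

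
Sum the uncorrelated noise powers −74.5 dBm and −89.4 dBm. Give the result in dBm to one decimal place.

−74.4 dBm

Convert to linear, add, convert back:
P₁ = 3.55×10⁻¹¹ W, P₂ = 1.15×10⁻¹² W
P_tot = 3.66×10⁻¹¹ W → 10 log₁₀(P_tot / 10⁻³) = −74.4 dBm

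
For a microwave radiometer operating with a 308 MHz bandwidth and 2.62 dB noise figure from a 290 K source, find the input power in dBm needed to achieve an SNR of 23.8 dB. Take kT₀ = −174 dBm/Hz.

Sensitivity = −174 + 10 log₁₀(B) + NF + SNR_min
= −174 + 84.89 + 2.62 + 23.8
= −62.69 dBm → −62.7 dBm

−62.7 dBm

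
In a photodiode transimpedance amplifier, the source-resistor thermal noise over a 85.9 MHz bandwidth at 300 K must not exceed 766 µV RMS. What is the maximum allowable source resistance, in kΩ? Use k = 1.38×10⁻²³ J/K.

Johnson–Nyquist: V_n = √(4kTRB) ⇒ R = V_n² / (4kTB)
4kTB = 4 × 1.38×10⁻²³ × 300 × 8.59×10⁷ = 1.42×10⁻¹²
R = (7.66×10⁻⁴)² / 1.42×10⁻¹² = 4.12×10⁵ Ω = 412 kΩ

412 kΩ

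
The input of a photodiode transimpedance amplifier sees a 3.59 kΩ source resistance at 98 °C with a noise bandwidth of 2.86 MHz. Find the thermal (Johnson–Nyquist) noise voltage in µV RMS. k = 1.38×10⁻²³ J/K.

T = 98 °C + 273.15 = 371.15 K
V_n = √(4kTRB)
4kTRB = 4 × 1.38×10⁻²³ × 371.15 × 3.59×10³ × 2.86×10⁶ = 2.10×10⁻¹⁰ V²
V_n = √(2.10×10⁻¹⁰) = 1.45×10⁻⁵ V = 14.5 µV

14.5 µV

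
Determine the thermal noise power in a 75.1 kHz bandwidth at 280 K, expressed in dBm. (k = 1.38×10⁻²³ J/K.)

−125.4 dBm

P_n = kTB = 1.38×10⁻²³ × 280 × 7.51×10⁴ = 2.90×10⁻¹⁶ W
In dBm: 10 log₁₀(2.90×10⁻¹⁶ / 10⁻³) = −125.4 dBm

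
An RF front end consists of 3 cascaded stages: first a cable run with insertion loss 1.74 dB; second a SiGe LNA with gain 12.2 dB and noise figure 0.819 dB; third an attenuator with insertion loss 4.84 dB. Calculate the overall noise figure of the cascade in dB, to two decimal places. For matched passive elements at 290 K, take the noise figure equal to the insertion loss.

2.98 dB

Convert to linear (a loss of L dB is a gain of −L dB): F_i = 10^(NF_i/10), G_i = 10^(G_i,dB/10)
  Stage 1: F_1 = 10^(1.74/10) = 1.493, G_1 = 10^(−1.74/10) = 0.6699
  Stage 2: F_2 = 10^(0.819/10) = 1.208, G_2 = 10^(12.2/10) = 16.60
  Stage 3: F_3 = 10^(4.84/10) = 3.048, G_3 = 10^(−4.84/10) = 0.3281
Friis cascade:
  F = 1.493 + (1.208 − 1)/0.6699 + (3.048 − 1)/11.12 = 1.987
NF = 10 log₁₀(1.987) = 2.98 dB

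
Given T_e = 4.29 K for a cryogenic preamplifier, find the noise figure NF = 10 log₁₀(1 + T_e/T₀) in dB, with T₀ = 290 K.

0.064 dB

F = 1 + T_e/T₀ = 1 + 4.29/290 = 1.01479
NF = 10 log₁₀(1.01479) = 0.064 dB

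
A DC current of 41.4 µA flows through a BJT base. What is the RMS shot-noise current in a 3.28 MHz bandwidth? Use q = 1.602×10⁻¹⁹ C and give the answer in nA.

I_n = √(2qI·B)
2qI·B = 2 × 1.602×10⁻¹⁹ × 4.14×10⁻⁵ × 3.28×10⁶ = 4.35×10⁻¹⁷ A²
I_n = √(4.35×10⁻¹⁷) = 6.60×10⁻⁹ A = 6.60 nA

6.60 nA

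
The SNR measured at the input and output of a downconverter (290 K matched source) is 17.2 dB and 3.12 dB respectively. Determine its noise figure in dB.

NF (dB) = SNR_in(dB) − SNR_out(dB) when the source is at T₀
NF = 17.2 − 3.12 = 14.08 dB

14.08 dB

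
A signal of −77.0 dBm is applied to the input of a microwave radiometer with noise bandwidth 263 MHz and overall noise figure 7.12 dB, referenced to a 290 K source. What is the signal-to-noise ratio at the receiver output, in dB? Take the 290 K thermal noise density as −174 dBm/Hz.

Noise floor: N = −174 + 10 log₁₀(B) + NF
10 log₁₀(2.63×10⁸) = 84.2 dB
N = −174 + 84.2 + 7.12 = −82.68 dBm
SNR = P_sig − N = −77.0 − (−82.68) = 5.68 dB → 5.7 dB

5.7 dB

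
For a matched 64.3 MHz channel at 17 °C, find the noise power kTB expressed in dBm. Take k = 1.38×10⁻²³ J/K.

−95.9 dBm

T = 17 °C + 273.15 = 290.15 K
P_n = kTB = 1.38×10⁻²³ × 290.15 × 6.43×10⁷ = 2.57×10⁻¹³ W
In dBm: 10 log₁₀(2.57×10⁻¹³ / 10⁻³) = −95.9 dBm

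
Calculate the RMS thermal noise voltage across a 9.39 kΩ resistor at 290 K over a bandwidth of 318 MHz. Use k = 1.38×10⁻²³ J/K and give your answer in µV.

219 µV

V_n = √(4kTRB)
4kTRB = 4 × 1.38×10⁻²³ × 290 × 9.39×10³ × 3.18×10⁸ = 4.78×10⁻⁸ V²
V_n = √(4.78×10⁻⁸) = 2.19×10⁻⁴ V = 219 µV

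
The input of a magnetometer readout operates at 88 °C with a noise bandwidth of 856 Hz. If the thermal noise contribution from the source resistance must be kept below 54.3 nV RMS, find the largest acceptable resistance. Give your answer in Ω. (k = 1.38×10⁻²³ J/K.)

T = 88 °C + 273.15 = 361.15 K
Johnson–Nyquist: V_n = √(4kTRB) ⇒ R = V_n² / (4kTB)
4kTB = 4 × 1.38×10⁻²³ × 361.15 × 8.56×10² = 1.71×10⁻¹⁷
R = (5.43×10⁻⁸)² / 1.71×10⁻¹⁷ = 1.73×10² Ω = 173 Ω

173 Ω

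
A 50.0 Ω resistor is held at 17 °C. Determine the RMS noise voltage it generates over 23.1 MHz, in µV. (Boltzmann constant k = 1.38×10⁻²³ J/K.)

4.30 µV

T = 17 °C + 273.15 = 290.15 K
V_n = √(4kTRB)
4kTRB = 4 × 1.38×10⁻²³ × 290.15 × 5.00×10¹ × 2.31×10⁷ = 1.85×10⁻¹¹ V²
V_n = √(1.85×10⁻¹¹) = 4.30×10⁻⁶ V = 4.30 µV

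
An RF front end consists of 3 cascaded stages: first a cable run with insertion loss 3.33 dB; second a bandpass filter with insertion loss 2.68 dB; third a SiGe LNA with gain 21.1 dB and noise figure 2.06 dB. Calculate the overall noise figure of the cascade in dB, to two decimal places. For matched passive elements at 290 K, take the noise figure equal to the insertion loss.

Convert to linear (a loss of L dB is a gain of −L dB): F_i = 10^(NF_i/10), G_i = 10^(G_i,dB/10)
  Stage 1: F_1 = 10^(3.33/10) = 2.153, G_1 = 10^(−3.33/10) = 0.4645
  Stage 2: F_2 = 10^(2.68/10) = 1.854, G_2 = 10^(−2.68/10) = 0.5395
  Stage 3: F_3 = 10^(2.06/10) = 1.607, G_3 = 10^(21.1/10) = 128.8
Friis cascade:
  F = 2.153 + (1.854 − 1)/0.4645 + (1.607 − 1)/0.2506 = 6.412
NF = 10 log₁₀(6.412) = 8.07 dB

8.07 dB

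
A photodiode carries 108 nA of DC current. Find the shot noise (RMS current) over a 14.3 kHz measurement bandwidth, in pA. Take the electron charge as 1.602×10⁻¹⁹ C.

I_n = √(2qI·B)
2qI·B = 2 × 1.602×10⁻¹⁹ × 1.08×10⁻⁷ × 1.43×10⁴ = 4.95×10⁻²² A²
I_n = √(4.95×10⁻²²) = 2.22×10⁻¹¹ A = 22.2 pA

22.2 pA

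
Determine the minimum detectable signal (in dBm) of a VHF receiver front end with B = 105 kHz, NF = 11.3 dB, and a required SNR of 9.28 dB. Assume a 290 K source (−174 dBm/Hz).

Sensitivity = −174 + 10 log₁₀(B) + NF + SNR_min
= −174 + 50.21 + 11.3 + 9.28
= −103.21 dBm → −103.2 dBm

−103.2 dBm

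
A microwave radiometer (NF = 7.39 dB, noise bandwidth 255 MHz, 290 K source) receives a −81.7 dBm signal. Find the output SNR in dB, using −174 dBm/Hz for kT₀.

Noise floor: N = −174 + 10 log₁₀(B) + NF
10 log₁₀(2.55×10⁸) = 84.07 dB
N = −174 + 84.07 + 7.39 = −82.54 dBm
SNR = P_sig − N = −81.7 − (−82.54) = 0.84 dB → 0.8 dB

0.8 dB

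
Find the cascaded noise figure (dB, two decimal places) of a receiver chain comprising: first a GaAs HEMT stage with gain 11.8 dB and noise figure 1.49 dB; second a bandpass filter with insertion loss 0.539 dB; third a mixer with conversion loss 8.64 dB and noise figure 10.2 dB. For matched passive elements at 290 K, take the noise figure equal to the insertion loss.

Convert to linear (a loss of L dB is a gain of −L dB): F_i = 10^(NF_i/10), G_i = 10^(G_i,dB/10)
  Stage 1: F_1 = 10^(1.49/10) = 1.409, G_1 = 10^(11.8/10) = 15.14
  Stage 2: F_2 = 10^(0.539/10) = 1.132, G_2 = 10^(−0.539/10) = 0.8833
  Stage 3: F_3 = 10^(10.2/10) = 10.47, G_3 = 10^(−8.64/10) = 0.1368
Friis cascade:
  F = 1.409 + (1.132 − 1)/15.14 + (10.47 − 1)/13.37 = 2.126
NF = 10 log₁₀(2.126) = 3.28 dB

3.28 dB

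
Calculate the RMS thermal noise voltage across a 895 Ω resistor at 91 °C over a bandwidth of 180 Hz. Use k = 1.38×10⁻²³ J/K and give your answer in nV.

56.9 nV

T = 91 °C + 273.15 = 364.15 K
V_n = √(4kTRB)
4kTRB = 4 × 1.38×10⁻²³ × 364.15 × 8.95×10² × 1.80×10² = 3.24×10⁻¹⁵ V²
V_n = √(3.24×10⁻¹⁵) = 5.69×10⁻⁸ V = 56.9 nV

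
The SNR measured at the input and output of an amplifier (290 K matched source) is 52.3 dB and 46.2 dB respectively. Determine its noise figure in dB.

6.1 dB

NF (dB) = SNR_in(dB) − SNR_out(dB) when the source is at T₀
NF = 52.3 − 46.2 = 6.1 dB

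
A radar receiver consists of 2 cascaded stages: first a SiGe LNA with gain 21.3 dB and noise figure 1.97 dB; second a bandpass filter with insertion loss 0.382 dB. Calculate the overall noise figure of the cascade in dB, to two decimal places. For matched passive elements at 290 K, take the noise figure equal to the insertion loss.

1.97 dB

Convert to linear (a loss of L dB is a gain of −L dB): F_i = 10^(NF_i/10), G_i = 10^(G_i,dB/10)
  Stage 1: F_1 = 10^(1.97/10) = 1.574, G_1 = 10^(21.3/10) = 134.9
  Stage 2: F_2 = 10^(0.382/10) = 1.092, G_2 = 10^(−0.382/10) = 0.9158
Friis cascade:
  F = 1.574 + (1.092 − 1)/134.9 = 1.575
NF = 10 log₁₀(1.575) = 1.97 dB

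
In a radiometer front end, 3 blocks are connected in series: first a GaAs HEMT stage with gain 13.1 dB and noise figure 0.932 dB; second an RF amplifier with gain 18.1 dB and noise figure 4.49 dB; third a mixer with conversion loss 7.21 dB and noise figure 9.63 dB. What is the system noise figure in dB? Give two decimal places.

1.25 dB

Convert to linear (a loss of L dB is a gain of −L dB): F_i = 10^(NF_i/10), G_i = 10^(G_i,dB/10)
  Stage 1: F_1 = 10^(0.932/10) = 1.239, G_1 = 10^(13.1/10) = 20.42
  Stage 2: F_2 = 10^(4.49/10) = 2.812, G_2 = 10^(18.1/10) = 64.57
  Stage 3: F_3 = 10^(9.63/10) = 9.183, G_3 = 10^(−7.21/10) = 0.1901
Friis cascade:
  F = 1.239 + (2.812 − 1)/20.42 + (9.183 − 1)/1318 = 1.334
NF = 10 log₁₀(1.334) = 1.25 dB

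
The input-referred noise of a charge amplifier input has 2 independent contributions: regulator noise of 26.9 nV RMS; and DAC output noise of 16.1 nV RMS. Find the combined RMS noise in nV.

Uncorrelated sources add in power (mean-square): V_tot = √(ΣV_i²)
V_tot = √[(2.69×10⁻⁸)² + (1.61×10⁻⁸)²] = 3.13×10⁻⁸ V = 31.3 nV

31.3 nV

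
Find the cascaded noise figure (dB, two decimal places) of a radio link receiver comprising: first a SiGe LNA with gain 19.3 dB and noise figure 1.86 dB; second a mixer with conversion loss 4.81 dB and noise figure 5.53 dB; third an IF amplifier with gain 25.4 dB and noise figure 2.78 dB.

2.03 dB

Convert to linear (a loss of L dB is a gain of −L dB): F_i = 10^(NF_i/10), G_i = 10^(G_i,dB/10)
  Stage 1: F_1 = 10^(1.86/10) = 1.535, G_1 = 10^(19.3/10) = 85.11
  Stage 2: F_2 = 10^(5.53/10) = 3.573, G_2 = 10^(−4.81/10) = 0.3304
  Stage 3: F_3 = 10^(2.78/10) = 1.897, G_3 = 10^(25.4/10) = 346.7
Friis cascade:
  F = 1.535 + (3.573 − 1)/85.11 + (1.897 − 1)/28.12 = 1.597
NF = 10 log₁₀(1.597) = 2.03 dB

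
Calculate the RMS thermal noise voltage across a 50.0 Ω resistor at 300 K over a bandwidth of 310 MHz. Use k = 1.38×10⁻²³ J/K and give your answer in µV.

16.0 µV

V_n = √(4kTRB)
4kTRB = 4 × 1.38×10⁻²³ × 300 × 5.00×10¹ × 3.10×10⁸ = 2.57×10⁻¹⁰ V²
V_n = √(2.57×10⁻¹⁰) = 1.60×10⁻⁵ V = 16.0 µV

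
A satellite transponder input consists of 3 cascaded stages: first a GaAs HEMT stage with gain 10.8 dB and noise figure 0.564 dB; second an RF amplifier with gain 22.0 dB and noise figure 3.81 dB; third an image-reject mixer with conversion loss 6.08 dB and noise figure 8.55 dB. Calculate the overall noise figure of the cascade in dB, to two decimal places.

1.00 dB

Convert to linear (a loss of L dB is a gain of −L dB): F_i = 10^(NF_i/10), G_i = 10^(G_i,dB/10)
  Stage 1: F_1 = 10^(0.564/10) = 1.139, G_1 = 10^(10.8/10) = 12.02
  Stage 2: F_2 = 10^(3.81/10) = 2.404, G_2 = 10^(22.0/10) = 158.5
  Stage 3: F_3 = 10^(8.55/10) = 7.161, G_3 = 10^(−6.08/10) = 0.2466
Friis cascade:
  F = 1.139 + (2.404 − 1)/12.02 + (7.161 − 1)/1905 = 1.259
NF = 10 log₁₀(1.259) = 1.00 dB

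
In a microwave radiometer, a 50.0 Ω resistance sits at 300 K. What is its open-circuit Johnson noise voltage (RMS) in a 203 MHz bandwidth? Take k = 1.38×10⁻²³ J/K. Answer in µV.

V_n = √(4kTRB)
4kTRB = 4 × 1.38×10⁻²³ × 300 × 5.00×10¹ × 2.03×10⁸ = 1.68×10⁻¹⁰ V²
V_n = √(1.68×10⁻¹⁰) = 1.30×10⁻⁵ V = 13.0 µV

13.0 µV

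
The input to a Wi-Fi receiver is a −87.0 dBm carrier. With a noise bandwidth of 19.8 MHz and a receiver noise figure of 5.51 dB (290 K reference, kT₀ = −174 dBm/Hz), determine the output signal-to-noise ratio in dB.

Noise floor: N = −174 + 10 log₁₀(B) + NF
10 log₁₀(1.98×10⁷) = 72.97 dB
N = −174 + 72.97 + 5.51 = −95.52 dBm
SNR = P_sig − N = −87.0 − (−95.52) = 8.52 dB → 8.5 dB

8.5 dB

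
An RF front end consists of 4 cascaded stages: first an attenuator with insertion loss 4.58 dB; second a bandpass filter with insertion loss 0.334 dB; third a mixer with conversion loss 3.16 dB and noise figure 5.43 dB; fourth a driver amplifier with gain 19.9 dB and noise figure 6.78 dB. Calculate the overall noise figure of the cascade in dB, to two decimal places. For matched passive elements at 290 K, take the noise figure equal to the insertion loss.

15.44 dB

Convert to linear (a loss of L dB is a gain of −L dB): F_i = 10^(NF_i/10), G_i = 10^(G_i,dB/10)
  Stage 1: F_1 = 10^(4.58/10) = 2.871, G_1 = 10^(−4.58/10) = 0.3483
  Stage 2: F_2 = 10^(0.334/10) = 1.080, G_2 = 10^(−0.334/10) = 0.9260
  Stage 3: F_3 = 10^(5.43/10) = 3.491, G_3 = 10^(−3.16/10) = 0.4831
  Stage 4: F_4 = 10^(6.78/10) = 4.764, G_4 = 10^(19.9/10) = 97.72
Friis cascade:
  F = 2.871 + (1.080 − 1)/0.3483 + (3.491 − 1)/0.3226 + (4.764 − 1)/0.1558 = 34.98
NF = 10 log₁₀(34.98) = 15.44 dB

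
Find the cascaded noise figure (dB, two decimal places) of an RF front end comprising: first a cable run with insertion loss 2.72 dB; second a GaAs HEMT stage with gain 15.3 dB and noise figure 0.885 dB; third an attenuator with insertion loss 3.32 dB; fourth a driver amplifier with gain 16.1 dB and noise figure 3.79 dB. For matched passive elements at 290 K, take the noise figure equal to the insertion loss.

4.02 dB

Convert to linear (a loss of L dB is a gain of −L dB): F_i = 10^(NF_i/10), G_i = 10^(G_i,dB/10)
  Stage 1: F_1 = 10^(2.72/10) = 1.871, G_1 = 10^(−2.72/10) = 0.5346
  Stage 2: F_2 = 10^(0.885/10) = 1.226, G_2 = 10^(15.3/10) = 33.88
  Stage 3: F_3 = 10^(3.32/10) = 2.148, G_3 = 10^(−3.32/10) = 0.4656
  Stage 4: F_4 = 10^(3.79/10) = 2.393, G_4 = 10^(16.1/10) = 40.74
Friis cascade:
  F = 1.871 + (1.226 − 1)/0.5346 + (2.148 − 1)/18.11 + (2.393 − 1)/8.433 = 2.522
NF = 10 log₁₀(2.522) = 4.02 dB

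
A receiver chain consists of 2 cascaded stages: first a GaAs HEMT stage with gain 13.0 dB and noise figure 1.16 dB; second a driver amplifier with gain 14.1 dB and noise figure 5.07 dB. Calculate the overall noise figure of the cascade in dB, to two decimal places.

1.51 dB

Convert to linear (a loss of L dB is a gain of −L dB): F_i = 10^(NF_i/10), G_i = 10^(G_i,dB/10)
  Stage 1: F_1 = 10^(1.16/10) = 1.306, G_1 = 10^(13.0/10) = 19.95
  Stage 2: F_2 = 10^(5.07/10) = 3.214, G_2 = 10^(14.1/10) = 25.70
Friis cascade:
  F = 1.306 + (3.214 − 1)/19.95 = 1.417
NF = 10 log₁₀(1.417) = 1.51 dB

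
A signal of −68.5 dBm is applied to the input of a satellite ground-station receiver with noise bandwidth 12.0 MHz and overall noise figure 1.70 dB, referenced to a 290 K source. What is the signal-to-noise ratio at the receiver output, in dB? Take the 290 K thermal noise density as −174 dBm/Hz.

Noise floor: N = −174 + 10 log₁₀(B) + NF
10 log₁₀(1.20×10⁷) = 70.79 dB
N = −174 + 70.79 + 1.70 = −101.51 dBm
SNR = P_sig − N = −68.5 − (−101.51) = 33.01 dB → 33.0 dB

33.0 dB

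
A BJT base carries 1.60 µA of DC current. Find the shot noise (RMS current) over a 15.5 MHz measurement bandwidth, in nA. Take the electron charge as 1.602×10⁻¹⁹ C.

2.82 nA

I_n = √(2qI·B)
2qI·B = 2 × 1.602×10⁻¹⁹ × 1.60×10⁻⁶ × 1.55×10⁷ = 7.95×10⁻¹⁸ A²
I_n = √(7.95×10⁻¹⁸) = 2.82×10⁻⁹ A = 2.82 nA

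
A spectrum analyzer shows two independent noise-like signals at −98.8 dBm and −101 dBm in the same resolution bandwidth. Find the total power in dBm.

Convert to linear, add, convert back:
P₁ = 1.32×10⁻¹³ W, P₂ = 7.94×10⁻¹⁴ W
P_tot = 2.11×10⁻¹³ W → 10 log₁₀(P_tot / 10⁻³) = −96.8 dBm

−96.8 dBm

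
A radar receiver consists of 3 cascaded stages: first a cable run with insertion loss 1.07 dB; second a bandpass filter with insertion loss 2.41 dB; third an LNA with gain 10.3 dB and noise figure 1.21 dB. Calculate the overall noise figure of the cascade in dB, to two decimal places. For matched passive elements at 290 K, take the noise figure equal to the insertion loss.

4.69 dB

Convert to linear (a loss of L dB is a gain of −L dB): F_i = 10^(NF_i/10), G_i = 10^(G_i,dB/10)
  Stage 1: F_1 = 10^(1.07/10) = 1.279, G_1 = 10^(−1.07/10) = 0.7816
  Stage 2: F_2 = 10^(2.41/10) = 1.742, G_2 = 10^(−2.41/10) = 0.5741
  Stage 3: F_3 = 10^(1.21/10) = 1.321, G_3 = 10^(10.3/10) = 10.72
Friis cascade:
  F = 1.279 + (1.742 − 1)/0.7816 + (1.321 − 1)/0.4487 = 2.944
NF = 10 log₁₀(2.944) = 4.69 dB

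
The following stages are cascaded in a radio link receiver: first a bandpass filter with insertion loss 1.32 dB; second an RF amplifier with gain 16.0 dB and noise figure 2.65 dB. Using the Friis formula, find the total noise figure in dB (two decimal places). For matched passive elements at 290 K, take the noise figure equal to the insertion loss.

Convert to linear (a loss of L dB is a gain of −L dB): F_i = 10^(NF_i/10), G_i = 10^(G_i,dB/10)
  Stage 1: F_1 = 10^(1.32/10) = 1.355, G_1 = 10^(−1.32/10) = 0.7379
  Stage 2: F_2 = 10^(2.65/10) = 1.841, G_2 = 10^(16.0/10) = 39.81
Friis cascade:
  F = 1.355 + (1.841 − 1)/0.7379 = 2.495
NF = 10 log₁₀(2.495) = 3.97 dB

3.97 dB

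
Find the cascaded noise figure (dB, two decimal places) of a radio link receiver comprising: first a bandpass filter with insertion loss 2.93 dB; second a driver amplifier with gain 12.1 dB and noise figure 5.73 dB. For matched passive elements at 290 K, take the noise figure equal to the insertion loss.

Convert to linear (a loss of L dB is a gain of −L dB): F_i = 10^(NF_i/10), G_i = 10^(G_i,dB/10)
  Stage 1: F_1 = 10^(2.93/10) = 1.963, G_1 = 10^(−2.93/10) = 0.5093
  Stage 2: F_2 = 10^(5.73/10) = 3.741, G_2 = 10^(12.1/10) = 16.22
Friis cascade:
  F = 1.963 + (3.741 − 1)/0.5093 = 7.345
NF = 10 log₁₀(7.345) = 8.66 dB

8.66 dB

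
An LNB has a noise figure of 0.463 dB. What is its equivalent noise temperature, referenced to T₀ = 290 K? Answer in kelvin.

32.6 K

F = 10^(0.463/10) = 1.1125
T_e = (F − 1)·T₀ = (1.1125 − 1) × 290 = 32.6 K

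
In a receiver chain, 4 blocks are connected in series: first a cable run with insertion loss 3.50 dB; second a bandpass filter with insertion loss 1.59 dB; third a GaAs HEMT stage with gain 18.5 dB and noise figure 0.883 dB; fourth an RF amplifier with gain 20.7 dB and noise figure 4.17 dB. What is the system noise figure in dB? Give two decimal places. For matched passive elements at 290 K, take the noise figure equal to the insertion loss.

Convert to linear (a loss of L dB is a gain of −L dB): F_i = 10^(NF_i/10), G_i = 10^(G_i,dB/10)
  Stage 1: F_1 = 10^(3.50/10) = 2.239, G_1 = 10^(−3.50/10) = 0.4467
  Stage 2: F_2 = 10^(1.59/10) = 1.442, G_2 = 10^(−1.59/10) = 0.6934
  Stage 3: F_3 = 10^(0.883/10) = 1.225, G_3 = 10^(18.5/10) = 70.79
  Stage 4: F_4 = 10^(4.17/10) = 2.612, G_4 = 10^(20.7/10) = 117.5
Friis cascade:
  F = 2.239 + (1.442 − 1)/0.4467 + (1.225 − 1)/0.3097 + (2.612 − 1)/21.93 = 4.030
NF = 10 log₁₀(4.030) = 6.05 dB

6.05 dB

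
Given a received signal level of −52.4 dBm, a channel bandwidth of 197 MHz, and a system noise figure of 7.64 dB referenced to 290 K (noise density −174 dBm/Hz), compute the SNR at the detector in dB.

Noise floor: N = −174 + 10 log₁₀(B) + NF
10 log₁₀(1.97×10⁸) = 82.94 dB
N = −174 + 82.94 + 7.64 = −83.42 dBm
SNR = P_sig − N = −52.4 − (−83.42) = 31.02 dB → 31.0 dB

31.0 dB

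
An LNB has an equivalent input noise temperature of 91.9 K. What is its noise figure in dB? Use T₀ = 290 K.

F = 1 + T_e/T₀ = 1 + 91.9/290 = 1.3169
NF = 10 log₁₀(1.3169) = 1.20 dB

1.20 dB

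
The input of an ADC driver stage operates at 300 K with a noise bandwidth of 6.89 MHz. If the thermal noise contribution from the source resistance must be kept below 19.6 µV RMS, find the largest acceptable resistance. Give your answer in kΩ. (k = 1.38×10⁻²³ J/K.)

Johnson–Nyquist: V_n = √(4kTRB) ⇒ R = V_n² / (4kTB)
4kTB = 4 × 1.38×10⁻²³ × 300 × 6.89×10⁶ = 1.14×10⁻¹³
R = (1.96×10⁻⁵)² / 1.14×10⁻¹³ = 3.37×10³ Ω = 3.37 kΩ

3.37 kΩ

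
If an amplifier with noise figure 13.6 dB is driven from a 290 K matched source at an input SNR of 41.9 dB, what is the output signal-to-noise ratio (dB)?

28.3 dB

By definition F = SNR_in/SNR_out, so in dB: SNR_out = SNR_in − NF
SNR_out = 41.9 − 13.6 = 28.3 dB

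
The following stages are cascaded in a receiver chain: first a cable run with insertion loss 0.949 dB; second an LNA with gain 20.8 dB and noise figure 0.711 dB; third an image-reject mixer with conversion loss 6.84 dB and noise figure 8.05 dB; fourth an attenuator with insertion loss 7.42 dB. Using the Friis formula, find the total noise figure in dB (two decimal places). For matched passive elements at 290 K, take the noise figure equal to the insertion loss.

Convert to linear (a loss of L dB is a gain of −L dB): F_i = 10^(NF_i/10), G_i = 10^(G_i,dB/10)
  Stage 1: F_1 = 10^(0.949/10) = 1.244, G_1 = 10^(−0.949/10) = 0.8037
  Stage 2: F_2 = 10^(0.711/10) = 1.178, G_2 = 10^(20.8/10) = 120.2
  Stage 3: F_3 = 10^(8.05/10) = 6.383, G_3 = 10^(−6.84/10) = 0.2070
  Stage 4: F_4 = 10^(7.42/10) = 5.521, G_4 = 10^(−7.42/10) = 0.1811
Friis cascade:
  F = 1.244 + (1.178 − 1)/0.8037 + (6.383 − 1)/96.63 + (5.521 − 1)/20.00 = 1.747
NF = 10 log₁₀(1.747) = 2.42 dB

2.42 dB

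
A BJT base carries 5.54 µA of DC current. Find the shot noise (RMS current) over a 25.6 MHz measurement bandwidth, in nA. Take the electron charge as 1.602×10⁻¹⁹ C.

I_n = √(2qI·B)
2qI·B = 2 × 1.602×10⁻¹⁹ × 5.54×10⁻⁶ × 2.56×10⁷ = 4.54×10⁻¹⁷ A²
I_n = √(4.54×10⁻¹⁷) = 6.74×10⁻⁹ A = 6.74 nA

6.74 nA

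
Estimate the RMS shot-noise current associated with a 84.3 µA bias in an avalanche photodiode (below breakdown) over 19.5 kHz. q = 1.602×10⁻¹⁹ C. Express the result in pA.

726 pA

I_n = √(2qI·B)
2qI·B = 2 × 1.602×10⁻¹⁹ × 8.43×10⁻⁵ × 1.95×10⁴ = 5.27×10⁻¹⁹ A²
I_n = √(5.27×10⁻¹⁹) = 7.26×10⁻¹⁰ A = 726 pA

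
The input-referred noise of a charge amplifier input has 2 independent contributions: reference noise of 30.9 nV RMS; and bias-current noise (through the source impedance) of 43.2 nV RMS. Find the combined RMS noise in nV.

53.1 nV

Uncorrelated sources add in power (mean-square): V_tot = √(ΣV_i²)
V_tot = √[(3.09×10⁻⁸)² + (4.32×10⁻⁸)²] = 5.31×10⁻⁸ V = 53.1 nV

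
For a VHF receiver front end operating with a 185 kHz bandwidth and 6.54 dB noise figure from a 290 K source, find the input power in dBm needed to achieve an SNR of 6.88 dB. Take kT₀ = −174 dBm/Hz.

Sensitivity = −174 + 10 log₁₀(B) + NF + SNR_min
= −174 + 52.67 + 6.54 + 6.88
= −107.91 dBm → −107.9 dBm

−107.9 dBm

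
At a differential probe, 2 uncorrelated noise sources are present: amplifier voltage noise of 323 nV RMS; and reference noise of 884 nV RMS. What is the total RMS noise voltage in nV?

941 nV

Uncorrelated sources add in power (mean-square): V_tot = √(ΣV_i²)
V_tot = √[(3.23×10⁻⁷)² + (8.84×10⁻⁷)²] = 9.41×10⁻⁷ V = 941 nV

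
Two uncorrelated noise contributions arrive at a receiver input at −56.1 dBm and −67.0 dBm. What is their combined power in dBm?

Convert to linear, add, convert back:
P₁ = 2.45×10⁻⁹ W, P₂ = 2.00×10⁻¹⁰ W
P_tot = 2.65×10⁻⁹ W → 10 log₁₀(P_tot / 10⁻³) = −55.8 dBm

−55.8 dBm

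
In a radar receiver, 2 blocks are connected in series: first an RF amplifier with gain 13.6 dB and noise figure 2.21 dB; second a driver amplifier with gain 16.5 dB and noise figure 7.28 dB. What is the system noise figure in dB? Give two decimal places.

2.68 dB

Convert to linear (a loss of L dB is a gain of −L dB): F_i = 10^(NF_i/10), G_i = 10^(G_i,dB/10)
  Stage 1: F_1 = 10^(2.21/10) = 1.663, G_1 = 10^(13.6/10) = 22.91
  Stage 2: F_2 = 10^(7.28/10) = 5.346, G_2 = 10^(16.5/10) = 44.67
Friis cascade:
  F = 1.663 + (5.346 − 1)/22.91 = 1.853
NF = 10 log₁₀(1.853) = 2.68 dB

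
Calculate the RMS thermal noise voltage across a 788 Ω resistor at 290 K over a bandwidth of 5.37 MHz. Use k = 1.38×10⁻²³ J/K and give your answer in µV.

8.23 µV

V_n = √(4kTRB)
4kTRB = 4 × 1.38×10⁻²³ × 290 × 7.88×10² × 5.37×10⁶ = 6.77×10⁻¹¹ V²
V_n = √(6.77×10⁻¹¹) = 8.23×10⁻⁶ V = 8.23 µV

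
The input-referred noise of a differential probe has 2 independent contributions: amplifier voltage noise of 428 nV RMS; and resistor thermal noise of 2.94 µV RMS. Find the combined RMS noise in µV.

Uncorrelated sources add in power (mean-square): V_tot = √(ΣV_i²)
V_tot = √[(4.28×10⁻⁷)² + (2.94×10⁻⁶)²] = 2.97×10⁻⁶ V = 2.97 µV

2.97 µV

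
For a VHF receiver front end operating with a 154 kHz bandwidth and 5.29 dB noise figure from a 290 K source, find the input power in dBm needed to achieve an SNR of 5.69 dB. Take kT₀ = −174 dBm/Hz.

−111.1 dBm

Sensitivity = −174 + 10 log₁₀(B) + NF + SNR_min
= −174 + 51.88 + 5.29 + 5.69
= −111.14 dBm → −111.1 dBm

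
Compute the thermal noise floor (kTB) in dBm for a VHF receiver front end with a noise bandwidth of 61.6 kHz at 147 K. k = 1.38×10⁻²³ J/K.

−129.0 dBm

P_n = kTB = 1.38×10⁻²³ × 147 × 6.16×10⁴ = 1.25×10⁻¹⁶ W
In dBm: 10 log₁₀(1.25×10⁻¹⁶ / 10⁻³) = −129.0 dBm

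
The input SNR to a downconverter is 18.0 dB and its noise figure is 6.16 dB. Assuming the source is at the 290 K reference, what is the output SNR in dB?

By definition F = SNR_in/SNR_out, so in dB: SNR_out = SNR_in − NF
SNR_out = 18.0 − 6.16 = 11.84 dB

11.84 dB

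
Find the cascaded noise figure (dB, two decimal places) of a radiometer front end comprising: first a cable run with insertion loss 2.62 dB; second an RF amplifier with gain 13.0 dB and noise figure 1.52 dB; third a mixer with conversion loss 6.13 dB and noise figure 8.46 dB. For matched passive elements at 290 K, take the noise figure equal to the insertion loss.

4.98 dB

Convert to linear (a loss of L dB is a gain of −L dB): F_i = 10^(NF_i/10), G_i = 10^(G_i,dB/10)
  Stage 1: F_1 = 10^(2.62/10) = 1.828, G_1 = 10^(−2.62/10) = 0.5470
  Stage 2: F_2 = 10^(1.52/10) = 1.419, G_2 = 10^(13.0/10) = 19.95
  Stage 3: F_3 = 10^(8.46/10) = 7.015, G_3 = 10^(−6.13/10) = 0.2438
Friis cascade:
  F = 1.828 + (1.419 − 1)/0.5470 + (7.015 − 1)/10.91 = 3.145
NF = 10 log₁₀(3.145) = 4.98 dB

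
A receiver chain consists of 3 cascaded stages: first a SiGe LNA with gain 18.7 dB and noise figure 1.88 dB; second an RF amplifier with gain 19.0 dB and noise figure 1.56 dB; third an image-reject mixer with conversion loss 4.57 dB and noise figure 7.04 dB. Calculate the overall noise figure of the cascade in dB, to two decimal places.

1.90 dB

Convert to linear (a loss of L dB is a gain of −L dB): F_i = 10^(NF_i/10), G_i = 10^(G_i,dB/10)
  Stage 1: F_1 = 10^(1.88/10) = 1.542, G_1 = 10^(18.7/10) = 74.13
  Stage 2: F_2 = 10^(1.56/10) = 1.432, G_2 = 10^(19.0/10) = 79.43
  Stage 3: F_3 = 10^(7.04/10) = 5.058, G_3 = 10^(−4.57/10) = 0.3491
Friis cascade:
  F = 1.542 + (1.432 − 1)/74.13 + (5.058 − 1)/5888 = 1.548
NF = 10 log₁₀(1.548) = 1.90 dB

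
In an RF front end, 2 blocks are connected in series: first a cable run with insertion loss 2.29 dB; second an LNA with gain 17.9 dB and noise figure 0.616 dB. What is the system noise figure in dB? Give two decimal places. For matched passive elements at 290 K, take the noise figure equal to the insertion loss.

2.91 dB

Convert to linear (a loss of L dB is a gain of −L dB): F_i = 10^(NF_i/10), G_i = 10^(G_i,dB/10)
  Stage 1: F_1 = 10^(2.29/10) = 1.694, G_1 = 10^(−2.29/10) = 0.5902
  Stage 2: F_2 = 10^(0.616/10) = 1.152, G_2 = 10^(17.9/10) = 61.66
Friis cascade:
  F = 1.694 + (1.152 − 1)/0.5902 = 1.953
NF = 10 log₁₀(1.953) = 2.91 dB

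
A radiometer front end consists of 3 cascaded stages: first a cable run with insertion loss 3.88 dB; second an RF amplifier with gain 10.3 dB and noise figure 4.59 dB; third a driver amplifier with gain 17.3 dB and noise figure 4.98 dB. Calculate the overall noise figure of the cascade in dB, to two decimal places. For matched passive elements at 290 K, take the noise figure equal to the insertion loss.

8.76 dB

Convert to linear (a loss of L dB is a gain of −L dB): F_i = 10^(NF_i/10), G_i = 10^(G_i,dB/10)
  Stage 1: F_1 = 10^(3.88/10) = 2.443, G_1 = 10^(−3.88/10) = 0.4093
  Stage 2: F_2 = 10^(4.59/10) = 2.877, G_2 = 10^(10.3/10) = 10.72
  Stage 3: F_3 = 10^(4.98/10) = 3.148, G_3 = 10^(17.3/10) = 53.70
Friis cascade:
  F = 2.443 + (2.877 − 1)/0.4093 + (3.148 − 1)/4.385 = 7.520
NF = 10 log₁₀(7.520) = 8.76 dB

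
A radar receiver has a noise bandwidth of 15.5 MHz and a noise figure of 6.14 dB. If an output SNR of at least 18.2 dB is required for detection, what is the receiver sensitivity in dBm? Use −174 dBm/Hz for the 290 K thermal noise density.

Sensitivity = −174 + 10 log₁₀(B) + NF + SNR_min
= −174 + 71.9 + 6.14 + 18.2
= −77.76 dBm → −77.8 dBm

−77.8 dBm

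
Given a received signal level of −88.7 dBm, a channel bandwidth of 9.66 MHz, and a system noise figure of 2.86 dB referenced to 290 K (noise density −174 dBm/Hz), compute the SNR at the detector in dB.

12.6 dB

Noise floor: N = −174 + 10 log₁₀(B) + NF
10 log₁₀(9.66×10⁶) = 69.85 dB
N = −174 + 69.85 + 2.86 = −101.29 dBm
SNR = P_sig − N = −88.7 − (−101.29) = 12.59 dB → 12.6 dB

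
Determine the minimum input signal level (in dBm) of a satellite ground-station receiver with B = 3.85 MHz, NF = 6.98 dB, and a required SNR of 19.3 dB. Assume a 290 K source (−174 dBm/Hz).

−81.9 dBm

Sensitivity = −174 + 10 log₁₀(B) + NF + SNR_min
= −174 + 65.85 + 6.98 + 19.3
= −81.87 dBm → −81.9 dBm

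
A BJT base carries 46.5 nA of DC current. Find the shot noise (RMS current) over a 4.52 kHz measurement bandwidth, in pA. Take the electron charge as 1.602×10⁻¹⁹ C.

I_n = √(2qI·B)
2qI·B = 2 × 1.602×10⁻¹⁹ × 4.65×10⁻⁸ × 4.52×10³ = 6.73×10⁻²³ A²
I_n = √(6.73×10⁻²³) = 8.21×10⁻¹² A = 8.21 pA

8.21 pA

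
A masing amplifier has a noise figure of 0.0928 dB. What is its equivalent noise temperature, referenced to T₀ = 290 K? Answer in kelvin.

6.26 K

F = 10^(0.0928/10) = 1.0216
T_e = (F − 1)·T₀ = (1.0216 − 1) × 290 = 6.26 K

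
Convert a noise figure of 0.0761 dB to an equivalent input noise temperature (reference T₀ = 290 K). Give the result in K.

F = 10^(0.0761/10) = 1.01768
T_e = (F − 1)·T₀ = (1.01768 − 1) × 290 = 5.13 K

5.13 K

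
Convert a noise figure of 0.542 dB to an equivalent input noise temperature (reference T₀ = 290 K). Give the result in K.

38.5 K

F = 10^(0.542/10) = 1.13292
T_e = (F − 1)·T₀ = (1.13292 − 1) × 290 = 38.5 K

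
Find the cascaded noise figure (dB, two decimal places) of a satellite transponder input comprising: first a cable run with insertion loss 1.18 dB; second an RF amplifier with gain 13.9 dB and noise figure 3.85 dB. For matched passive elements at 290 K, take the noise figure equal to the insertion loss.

5.03 dB

Convert to linear (a loss of L dB is a gain of −L dB): F_i = 10^(NF_i/10), G_i = 10^(G_i,dB/10)
  Stage 1: F_1 = 10^(1.18/10) = 1.312, G_1 = 10^(−1.18/10) = 0.7621
  Stage 2: F_2 = 10^(3.85/10) = 2.427, G_2 = 10^(13.9/10) = 24.55
Friis cascade:
  F = 1.312 + (2.427 − 1)/0.7621 = 3.184
NF = 10 log₁₀(3.184) = 5.03 dB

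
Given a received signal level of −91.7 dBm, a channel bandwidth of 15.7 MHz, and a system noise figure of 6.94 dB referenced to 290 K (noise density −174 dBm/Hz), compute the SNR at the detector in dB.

Noise floor: N = −174 + 10 log₁₀(B) + NF
10 log₁₀(1.57×10⁷) = 71.96 dB
N = −174 + 71.96 + 6.94 = −95.10 dBm
SNR = P_sig − N = −91.7 − (−95.10) = 3.40 dB → 3.4 dB

3.4 dB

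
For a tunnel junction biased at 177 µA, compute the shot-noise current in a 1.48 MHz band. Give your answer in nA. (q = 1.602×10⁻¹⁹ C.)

I_n = √(2qI·B)
2qI·B = 2 × 1.602×10⁻¹⁹ × 1.77×10⁻⁴ × 1.48×10⁶ = 8.39×10⁻¹⁷ A²
I_n = √(8.39×10⁻¹⁷) = 9.16×10⁻⁹ A = 9.16 nA

9.16 nA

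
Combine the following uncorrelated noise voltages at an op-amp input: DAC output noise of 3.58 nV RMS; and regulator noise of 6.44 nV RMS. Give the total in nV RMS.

7.37 nV

Uncorrelated sources add in power (mean-square): V_tot = √(ΣV_i²)
V_tot = √[(3.58×10⁻⁹)² + (6.44×10⁻⁹)²] = 7.37×10⁻⁹ V = 7.37 nV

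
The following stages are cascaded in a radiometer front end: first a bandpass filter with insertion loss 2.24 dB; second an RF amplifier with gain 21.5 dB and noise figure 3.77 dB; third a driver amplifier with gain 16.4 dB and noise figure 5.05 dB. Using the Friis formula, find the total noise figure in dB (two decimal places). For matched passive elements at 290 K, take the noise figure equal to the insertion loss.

Convert to linear (a loss of L dB is a gain of −L dB): F_i = 10^(NF_i/10), G_i = 10^(G_i,dB/10)
  Stage 1: F_1 = 10^(2.24/10) = 1.675, G_1 = 10^(−2.24/10) = 0.5970
  Stage 2: F_2 = 10^(3.77/10) = 2.382, G_2 = 10^(21.5/10) = 141.3
  Stage 3: F_3 = 10^(5.05/10) = 3.199, G_3 = 10^(16.4/10) = 43.65
Friis cascade:
  F = 1.675 + (2.382 − 1)/0.5970 + (3.199 − 1)/84.33 = 4.016
NF = 10 log₁₀(4.016) = 6.04 dB

6.04 dB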